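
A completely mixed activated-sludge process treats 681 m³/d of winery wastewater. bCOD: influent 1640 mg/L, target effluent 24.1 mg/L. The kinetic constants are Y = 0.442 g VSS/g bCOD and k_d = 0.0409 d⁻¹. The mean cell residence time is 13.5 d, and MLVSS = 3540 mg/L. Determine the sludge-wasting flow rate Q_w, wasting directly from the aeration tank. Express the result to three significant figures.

From the SRT design equation V = Y Q (S₀−S) θ_c / [X (1 + k_d θ_c)] = 0.442 × 681 × (1640 − 24.1) × 13.5 / [3540 × (1 + 0.0409 × 13.5)] = 6.57×10^6 / 5495 = 1195 m³.
With mixed-liquor wasting, θ_c = V/Q_w, so Q_w = V/θ_c = 1195/13.5 = 88.52 m³/d.

Q_w ≈ 88.5 m³/d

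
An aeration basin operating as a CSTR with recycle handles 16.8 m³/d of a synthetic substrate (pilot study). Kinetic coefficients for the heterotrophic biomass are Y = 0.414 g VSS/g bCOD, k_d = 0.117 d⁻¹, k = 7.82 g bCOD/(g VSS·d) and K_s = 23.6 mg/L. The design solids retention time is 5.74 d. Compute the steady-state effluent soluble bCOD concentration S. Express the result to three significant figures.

Effluent substrate depends only on kinetics and SRT: S = K_s(1 + k_d θ_c) / [θ_c(Yk − k_d) − 1] = 23.6 × (1 + 0.117 × 5.74) / [5.74 × (0.414 × 7.82 − 0.117) − 1] = 39.45 / 16.91 = 2.333 mg/L.

S ≈ 2.33 mg/L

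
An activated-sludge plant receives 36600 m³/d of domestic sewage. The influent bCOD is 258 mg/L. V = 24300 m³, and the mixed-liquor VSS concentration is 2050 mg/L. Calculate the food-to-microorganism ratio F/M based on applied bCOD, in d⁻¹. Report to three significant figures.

F/M ≈ 0.190 d⁻¹

Food-to-microorganism ratio F/M = Q S₀ / (V X) = 36600 × 258 / (24300 × 2050) = 0.1896 d⁻¹.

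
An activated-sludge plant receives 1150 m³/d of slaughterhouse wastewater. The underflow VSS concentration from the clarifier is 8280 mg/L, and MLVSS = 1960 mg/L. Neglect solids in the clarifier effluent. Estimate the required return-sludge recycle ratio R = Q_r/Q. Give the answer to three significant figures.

Mass balance around the secondary clarifier (neglecting effluent solids): R = X / (X_r − X) = 1960 / (8280 − 1960) = 0.3101.

R ≈ 0.310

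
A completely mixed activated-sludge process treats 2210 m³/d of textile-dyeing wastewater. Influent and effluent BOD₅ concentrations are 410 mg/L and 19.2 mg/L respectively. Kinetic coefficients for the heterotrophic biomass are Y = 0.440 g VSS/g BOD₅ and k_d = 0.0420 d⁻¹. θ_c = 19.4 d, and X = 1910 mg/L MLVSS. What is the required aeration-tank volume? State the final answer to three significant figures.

From the SRT design equation V = Y Q (S₀−S) θ_c / [X (1 + k_d θ_c)] = 0.440 × 2210 × (410 − 19.2) × 19.4 / [1910 × (1 + 0.0420 × 19.4)] = 7.37×10^6 / 3466 = 2127 m³.

V ≈ 2130 m³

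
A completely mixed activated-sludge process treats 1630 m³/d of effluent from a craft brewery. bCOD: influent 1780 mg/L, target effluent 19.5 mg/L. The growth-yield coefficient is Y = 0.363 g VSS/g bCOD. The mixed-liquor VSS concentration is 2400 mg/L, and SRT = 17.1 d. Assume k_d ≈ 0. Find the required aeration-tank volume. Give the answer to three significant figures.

With k_d = 0 the design equation reduces to V = Y Q (S₀−S) θ_c / X = 0.363 × 1630 × (1780 − 19.5) × 17.1 / 2400 = 7422 m³.

V ≈ 7420 m³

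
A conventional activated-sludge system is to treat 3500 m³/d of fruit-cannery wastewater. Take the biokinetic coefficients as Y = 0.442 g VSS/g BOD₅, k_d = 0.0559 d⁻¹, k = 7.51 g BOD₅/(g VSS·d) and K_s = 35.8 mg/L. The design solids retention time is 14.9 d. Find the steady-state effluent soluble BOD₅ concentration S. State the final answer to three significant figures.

Effluent substrate depends only on kinetics and SRT: S = K_s(1 + k_d θ_c) / [θ_c(Yk − k_d) − 1] = 35.8 × (1 + 0.0559 × 14.9) / [14.9 × (0.442 × 7.51 − 0.0559) − 1] = 65.62 / 47.63 = 1.378 mg/L.

S ≈ 1.38 mg/L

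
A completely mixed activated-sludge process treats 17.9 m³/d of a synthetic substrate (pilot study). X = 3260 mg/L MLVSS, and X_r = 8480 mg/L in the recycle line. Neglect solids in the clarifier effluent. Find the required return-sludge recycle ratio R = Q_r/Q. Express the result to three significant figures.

Solids balance on the clarifier gives (1+R)X = R·X_r, so R = X/(X_r − X) = 3260 / (8480 − 3260) = 0.6245.

R ≈ 0.625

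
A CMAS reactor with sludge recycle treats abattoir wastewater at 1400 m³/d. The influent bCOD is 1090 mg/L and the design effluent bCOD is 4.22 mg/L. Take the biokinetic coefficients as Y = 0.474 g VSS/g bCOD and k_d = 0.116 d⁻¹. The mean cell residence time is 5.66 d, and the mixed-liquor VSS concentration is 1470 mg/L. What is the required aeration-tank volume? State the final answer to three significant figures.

Steady-state biomass mass balance: V·X·(1 + k_d·θ_c) = Y·Q·(S₀ − S)·θ_c, so V = 0.474 × 1400 × (1090 − 4.22) × 5.66 / [1470 × (1 + 0.116 × 5.66)] = 4.08×10^6 / 2435 = 1675 m³.

V ≈ 1670 m³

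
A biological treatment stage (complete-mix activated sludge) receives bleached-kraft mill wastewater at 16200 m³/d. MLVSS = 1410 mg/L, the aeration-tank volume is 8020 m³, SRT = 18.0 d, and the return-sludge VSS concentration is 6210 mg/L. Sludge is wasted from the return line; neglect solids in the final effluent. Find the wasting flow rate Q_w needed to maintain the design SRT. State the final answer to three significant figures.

Q_w = (V·X)/(θ_c X_r) = 8020 × 1410 / (18.0 × 6210) = 101.2 m³/d.

Q_w ≈ 101 m³/d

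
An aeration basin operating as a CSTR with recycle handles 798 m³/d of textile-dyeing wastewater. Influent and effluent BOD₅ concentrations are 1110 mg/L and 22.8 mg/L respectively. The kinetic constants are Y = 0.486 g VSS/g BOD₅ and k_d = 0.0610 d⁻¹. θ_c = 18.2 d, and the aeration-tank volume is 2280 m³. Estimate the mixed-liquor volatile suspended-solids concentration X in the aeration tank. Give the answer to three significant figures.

X = Y·Q·ΔS·θ_c / [V·(1 + k_d θ_c)] = 0.486 × 798 × (1110 − 22.8) × 18.2 / [2280 × (1 + 0.0610 × 18.2)] = 1595 mg/L.

X ≈ 1600 mg/L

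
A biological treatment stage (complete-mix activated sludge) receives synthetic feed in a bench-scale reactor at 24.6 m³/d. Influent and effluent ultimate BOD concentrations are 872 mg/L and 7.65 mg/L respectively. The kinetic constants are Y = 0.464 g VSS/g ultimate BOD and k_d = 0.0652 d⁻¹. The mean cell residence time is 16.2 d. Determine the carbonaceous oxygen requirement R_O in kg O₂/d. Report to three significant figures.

Observed yield with endogenous decay: Y_obs = Y / (1 + k_d·θ_c) = 0.464 / (1 + 0.0652 × 16.2) = 0.464 / 2.056 = 0.2257 g VSS/g ultimate BOD.
Q·(S₀ − S) = 24.6 × (872 − 7.65) × 10⁻³ = 21.26 kg/d removed.
Biomass synthesised: P_X = Y_obs × 21.26 = 4.798 kg VSS/d.
R_O = Q·ΔS − 1.42 P_X = 21.26 − 6.813 = 14.45 kg O₂/d.

R_O ≈ 14.4 kg O₂/d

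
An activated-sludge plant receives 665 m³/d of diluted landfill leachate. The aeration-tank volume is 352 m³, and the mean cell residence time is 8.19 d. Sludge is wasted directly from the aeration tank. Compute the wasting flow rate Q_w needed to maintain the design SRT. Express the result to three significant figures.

Q_w ≈ 43.0 m³/d

Wasting from the aeration tank: Q_w = V / θ_c = 352.0 / 8.19 = 42.98 m³/d.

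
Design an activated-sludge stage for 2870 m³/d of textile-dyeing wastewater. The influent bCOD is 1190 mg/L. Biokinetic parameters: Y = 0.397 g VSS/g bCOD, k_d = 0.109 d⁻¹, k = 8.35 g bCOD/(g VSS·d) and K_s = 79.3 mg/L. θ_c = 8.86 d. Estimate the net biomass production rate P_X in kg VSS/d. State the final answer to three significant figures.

From the Monod/SRT balance for a CMAS, S = K_s·(1+k_d θ_c)/[θ_c·(Y k − k_d) − 1] = 79.3 × (1 + 0.109 × 8.86) / [8.86 × (0.397 × 8.35 − 0.109) − 1] = 155.9 / 27.40 = 5.688 mg/L.
The observed yield is Y_obs = Y/(1 + k_d·θ_c) = 0.397 / (1 + 0.109 × 8.86) = 0.397 / 1.966 = 0.2020 g VSS per g bCOD removed.
Q·(S₀ − S) = 2870 × (1190 − 5.69) × 10⁻³ = 3399 kg/d removed.
So the net sludge growth is P_X = 0.2020 × 3399 = 686.5 kg VSS/d.

P_X ≈ 686 kg VSS/d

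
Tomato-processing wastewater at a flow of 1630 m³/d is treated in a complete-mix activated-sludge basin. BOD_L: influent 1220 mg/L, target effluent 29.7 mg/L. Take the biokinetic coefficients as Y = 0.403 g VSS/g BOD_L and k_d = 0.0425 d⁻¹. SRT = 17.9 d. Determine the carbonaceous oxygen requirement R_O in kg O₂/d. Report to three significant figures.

Correct the yield for decay: Y_obs = Y/(1 + k_d θ_c) = 0.403 / (1 + 0.0425 × 17.9) = 0.403 / 1.761 = 0.2289.
ΔS = 1220 − 29.7 = 1190 mg/L, so the substrate removal rate is 1630 × 1190/1000 = 1940 kg BOD_L/d.
P_X = Y_obs·Q·(S₀ − S) = 0.2289 × 1940 = 444.1 kg VSS/d.
R_O = Q·(S₀ − S) − 1.42·P_X = 1940 − 1.42 × 444.1 = 1310 kg O₂/d.

R_O ≈ 1310 kg O₂/d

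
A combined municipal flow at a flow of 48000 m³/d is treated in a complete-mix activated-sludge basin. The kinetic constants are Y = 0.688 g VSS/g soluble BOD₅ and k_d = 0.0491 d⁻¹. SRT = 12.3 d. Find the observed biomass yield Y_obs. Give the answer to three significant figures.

Y_obs ≈ 0.429 g VSS/g soluble BOD₅

Observed yield with endogenous decay: Y_obs = Y / (1 + k_d·θ_c) = 0.688 / (1 + 0.0491 × 12.3) = 0.688 / 1.604 = 0.4289 g VSS/g soluble BOD₅.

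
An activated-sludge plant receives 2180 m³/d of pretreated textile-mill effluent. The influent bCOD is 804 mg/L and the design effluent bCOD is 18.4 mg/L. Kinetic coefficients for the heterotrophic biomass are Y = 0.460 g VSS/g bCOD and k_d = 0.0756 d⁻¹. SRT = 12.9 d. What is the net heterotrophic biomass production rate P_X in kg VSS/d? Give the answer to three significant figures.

P_X ≈ 399 kg VSS/d

Y_obs = Y / (1 + k_d θ_c) = 0.460 / (1 + 0.0756 × 12.9) = 0.460 / 1.975 = 0.2329.
Mass of bCOD removed per day: Q(S₀ − S) = 2180 × 785.6 g/m³ = 1713 kg/d.
Biomass produced: P_X = Y_obs·Q·ΔS = 0.2329 × 1713 ≈ 398.8 kg VSS/d.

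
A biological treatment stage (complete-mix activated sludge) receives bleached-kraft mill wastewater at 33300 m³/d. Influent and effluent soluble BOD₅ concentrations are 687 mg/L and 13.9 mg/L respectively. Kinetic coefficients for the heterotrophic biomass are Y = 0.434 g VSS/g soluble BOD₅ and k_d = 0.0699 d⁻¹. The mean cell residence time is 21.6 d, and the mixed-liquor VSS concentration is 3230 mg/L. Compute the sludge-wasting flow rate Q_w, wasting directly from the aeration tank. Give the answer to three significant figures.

Steady-state biomass mass balance: V·X·(1 + k_d·θ_c) = Y·Q·(S₀ − S)·θ_c, so V = 0.434 × 33300 × (687 − 13.9) × 21.6 / [3230 × (1 + 0.0699 × 21.6)] = 2.1×10^8 / 8107 = 25919 m³.
With mixed-liquor wasting, θ_c = V/Q_w, so Q_w = V/θ_c = 25919/21.6 = 1200 m³/d.

Q_w ≈ 1200 m³/d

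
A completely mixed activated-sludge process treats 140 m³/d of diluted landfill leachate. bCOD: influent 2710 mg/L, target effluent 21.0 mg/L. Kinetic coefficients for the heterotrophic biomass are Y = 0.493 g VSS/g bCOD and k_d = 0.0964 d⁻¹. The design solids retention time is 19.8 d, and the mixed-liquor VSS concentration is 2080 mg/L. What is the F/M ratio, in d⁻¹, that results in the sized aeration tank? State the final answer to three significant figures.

Rearranging the biomass balance for a CMAS with decay, V = Y·Q·ΔS·θ_c / [X·(1+k_d θ_c)] = 0.493 × 140 × (2710 − 21.0) × 19.8 / [2080 × (1 + 0.0964 × 19.8)] = 3.67×10^6 / 6050 = 607.4 m³.
Food-to-microorganism ratio F/M = Q S₀ / (V X) = 140 × 2710 / (607.4 × 2080) = 0.3003 d⁻¹.

F/M ≈ 0.300 d⁻¹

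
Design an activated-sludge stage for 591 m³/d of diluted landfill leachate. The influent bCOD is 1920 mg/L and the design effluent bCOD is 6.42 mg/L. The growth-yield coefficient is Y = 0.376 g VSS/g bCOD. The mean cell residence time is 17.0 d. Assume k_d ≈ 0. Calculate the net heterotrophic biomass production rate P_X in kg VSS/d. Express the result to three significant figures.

With endogenous decay neglected, the observed yield equals the true yield: Y_obs = Y = 0.376 g VSS/g bCOD.
Mass of bCOD removed per day: Q(S₀ − S) = 591 × 1914 g/m³ = 1131 kg/d.
Biomass produced: P_X = Y_obs·Q·ΔS = 0.3760 × 1131 ≈ 425.2 kg VSS/d.

P_X ≈ 425 kg VSS/d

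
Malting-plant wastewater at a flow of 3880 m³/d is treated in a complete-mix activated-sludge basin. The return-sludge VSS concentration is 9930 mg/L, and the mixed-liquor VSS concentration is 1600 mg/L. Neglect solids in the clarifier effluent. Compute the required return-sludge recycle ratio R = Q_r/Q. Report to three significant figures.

R ≈ 0.192

Solids balance on the clarifier gives (1+R)X = R·X_r, so R = X/(X_r − X) = 1600 / (9930 − 1600) = 0.1921.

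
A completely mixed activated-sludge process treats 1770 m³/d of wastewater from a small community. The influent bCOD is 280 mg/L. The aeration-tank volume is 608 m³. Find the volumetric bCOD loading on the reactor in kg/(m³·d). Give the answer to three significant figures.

L_v ≈ 0.815 kg bCOD/(m³·d)

Volumetric loading L_v = Q·S₀ / V = 1770 × 280 g/m³ / 608.0 m³ = 815.1 g/(m³·d) = 0.8151 kg bCOD/(m³·d).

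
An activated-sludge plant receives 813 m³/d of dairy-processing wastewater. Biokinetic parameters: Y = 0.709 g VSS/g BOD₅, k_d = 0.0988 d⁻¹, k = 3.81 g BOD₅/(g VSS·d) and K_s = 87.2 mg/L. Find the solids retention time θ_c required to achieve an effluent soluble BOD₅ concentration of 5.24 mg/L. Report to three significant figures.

At the target effluent, Y k S/(K_s+S) = 0.709×3.81×5.24/92.44 = 0.1531 d⁻¹.
1/θ_c = 0.1531 − 0.0988 = 0.05432 d⁻¹, so θ_c = 18.41 d.

θ_c ≈ 18.4 d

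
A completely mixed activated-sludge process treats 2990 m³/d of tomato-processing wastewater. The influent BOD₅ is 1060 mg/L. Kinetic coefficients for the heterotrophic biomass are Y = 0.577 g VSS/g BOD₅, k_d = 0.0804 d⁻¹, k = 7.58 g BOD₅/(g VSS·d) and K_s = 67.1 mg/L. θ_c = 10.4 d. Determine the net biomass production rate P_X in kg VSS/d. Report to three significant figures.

From the Monod/SRT balance for a CMAS, S = K_s·(1+k_d θ_c)/[θ_c·(Y k − k_d) − 1] = 67.1 × (1 + 0.0804 × 10.4) / [10.4 × (0.577 × 7.58 − 0.0804) − 1] = 123.2 / 43.65 = 2.823 mg/L.
Y_obs = Y / (1 + k_d θ_c) = 0.577 / (1 + 0.0804 × 10.4) = 0.577 / 1.836 = 0.3142.
ΔS = 1060 − 2.82 = 1057 mg/L, so the substrate removal rate is 2990 × 1057/1000 = 3161 kg BOD₅/d.
So the net sludge growth is P_X = 0.3142 × 3161 = 993.3 kg VSS/d.

P_X ≈ 993 kg VSS/d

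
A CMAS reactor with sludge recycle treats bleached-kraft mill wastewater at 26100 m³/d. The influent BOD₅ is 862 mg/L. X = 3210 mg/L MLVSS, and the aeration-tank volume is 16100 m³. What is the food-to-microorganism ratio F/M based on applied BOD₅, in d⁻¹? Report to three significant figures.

F/M ≈ 0.435 d⁻¹

Food-to-microorganism ratio F/M = Q S₀ / (V X) = 26100 × 862 / (16100 × 3210) = 0.4353 d⁻¹.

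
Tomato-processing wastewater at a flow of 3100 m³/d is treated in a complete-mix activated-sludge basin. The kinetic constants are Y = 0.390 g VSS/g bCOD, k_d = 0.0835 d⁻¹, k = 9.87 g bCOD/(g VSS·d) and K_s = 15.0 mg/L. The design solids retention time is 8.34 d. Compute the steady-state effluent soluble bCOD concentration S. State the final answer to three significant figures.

Effluent substrate depends only on kinetics and SRT: S = K_s(1 + k_d θ_c) / [θ_c(Yk − k_d) − 1] = 15.0 × (1 + 0.0835 × 8.34) / [8.34 × (0.390 × 9.87 − 0.0835) − 1] = 25.45 / 30.41 = 0.8368 mg/L.

S ≈ 0.837 mg/L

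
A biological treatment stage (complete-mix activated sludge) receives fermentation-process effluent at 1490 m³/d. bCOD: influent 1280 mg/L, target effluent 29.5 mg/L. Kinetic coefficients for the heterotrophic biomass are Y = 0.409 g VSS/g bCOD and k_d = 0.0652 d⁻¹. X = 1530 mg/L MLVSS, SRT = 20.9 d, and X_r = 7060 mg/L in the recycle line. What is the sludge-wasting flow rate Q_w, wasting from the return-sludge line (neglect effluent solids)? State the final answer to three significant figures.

Q_w ≈ 45.7 m³/d

Steady-state biomass mass balance: V·X·(1 + k_d·θ_c) = Y·Q·(S₀ − S)·θ_c, so V = 0.409 × 1490 × (1280 − 29.5) × 20.9 / [1530 × (1 + 0.0652 × 20.9)] = 1.59×10^7 / 3615 = 4406 m³.
θ_c = V·X/(Q_w·X_r) when wasting from the recycle, so Q_w = V·X/(θ_c·X_r) = 4406 × 1530 / (20.9 × 7060) = 45.69 m³/d.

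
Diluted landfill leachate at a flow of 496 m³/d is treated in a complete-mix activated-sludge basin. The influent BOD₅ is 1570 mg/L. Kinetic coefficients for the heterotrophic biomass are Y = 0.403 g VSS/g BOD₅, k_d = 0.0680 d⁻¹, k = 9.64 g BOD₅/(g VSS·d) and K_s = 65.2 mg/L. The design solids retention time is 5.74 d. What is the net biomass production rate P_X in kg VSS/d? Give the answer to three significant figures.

For a completely mixed reactor with recycle the Lawrence–McCarty relation gives S = K_s·(1 + k_d·θ_c) / [θ_c·(Y·k − k_d) − 1] = 65.2 × (1 + 0.0680 × 5.74) / [5.74 × (0.403 × 9.64 − 0.0680) − 1] = 90.65 / 20.91 = 4.335 mg/L.
The observed yield is Y_obs = Y/(1 + k_d·θ_c) = 0.403 / (1 + 0.0680 × 5.74) = 0.403 / 1.390 = 0.2899 g VSS per g BOD₅ removed.
Q·(S₀ − S) = 496 × (1570 − 4.34) × 10⁻³ = 776.6 kg/d removed.
Net biomass production P_X = Y_obs × Q·(S₀ − S) = 0.2899 × 776.6 = 225.1 kg VSS/d.

P_X ≈ 225 kg VSS/d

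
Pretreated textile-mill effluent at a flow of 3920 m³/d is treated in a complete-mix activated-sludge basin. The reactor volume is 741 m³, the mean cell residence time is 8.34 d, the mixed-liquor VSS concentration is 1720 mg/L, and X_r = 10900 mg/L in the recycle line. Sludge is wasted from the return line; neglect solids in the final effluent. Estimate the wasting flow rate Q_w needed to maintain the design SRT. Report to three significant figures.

Wasting from the return line (neglecting effluent solids): Q_w = V·X / (θ_c·X_r) = 741.0 × 1720 / (8.34 × 10900) = 14.02 m³/d.

Q_w ≈ 14.0 m³/d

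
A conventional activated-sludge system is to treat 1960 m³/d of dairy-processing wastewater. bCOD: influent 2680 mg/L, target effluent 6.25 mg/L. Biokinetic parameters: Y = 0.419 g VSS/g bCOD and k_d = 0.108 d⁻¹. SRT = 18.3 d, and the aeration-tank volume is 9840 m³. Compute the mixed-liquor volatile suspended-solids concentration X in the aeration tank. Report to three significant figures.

From V·X·(1 + k_d·θ_c) = Y·Q·(S₀ − S)·θ_c: X = 0.419 × 1960 × (2680 − 6.25) × 18.3 / [9840 × (1 + 0.108 × 18.3)] = 1372 mg/L.

X ≈ 1370 mg/L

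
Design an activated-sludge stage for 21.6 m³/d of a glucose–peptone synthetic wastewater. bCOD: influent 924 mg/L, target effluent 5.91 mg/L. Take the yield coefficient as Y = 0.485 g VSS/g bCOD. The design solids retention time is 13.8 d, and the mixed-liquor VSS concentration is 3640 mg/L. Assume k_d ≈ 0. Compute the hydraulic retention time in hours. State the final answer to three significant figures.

τ ≈ 40.5 h

V·X = Y·Q·ΔS·θ_c gives V = 0.485 × 21.6 × (924 − 5.91) × 13.8 / 3640 = 36.46 m³.
Hydraulic retention time τ = V/Q = 36.46 / 21.6 = 1.688 d = 40.52 h.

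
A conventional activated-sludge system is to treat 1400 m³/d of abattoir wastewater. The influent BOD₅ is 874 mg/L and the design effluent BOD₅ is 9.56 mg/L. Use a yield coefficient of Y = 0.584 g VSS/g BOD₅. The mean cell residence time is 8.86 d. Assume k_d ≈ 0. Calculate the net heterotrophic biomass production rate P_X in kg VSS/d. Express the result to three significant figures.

Since k_d ≈ 0, Y_obs = Y = 0.584 g VSS/g BOD₅.
Substrate removed = Q·(S₀ − S) = 1400 m³/d × (874 − 9.56) g/m³ = 1.21×10^6 g/d = 1210 kg/d.
Biomass produced: P_X = Y_obs·Q·ΔS = 0.5840 × 1210 ≈ 706.8 kg VSS/d.

P_X ≈ 707 kg VSS/d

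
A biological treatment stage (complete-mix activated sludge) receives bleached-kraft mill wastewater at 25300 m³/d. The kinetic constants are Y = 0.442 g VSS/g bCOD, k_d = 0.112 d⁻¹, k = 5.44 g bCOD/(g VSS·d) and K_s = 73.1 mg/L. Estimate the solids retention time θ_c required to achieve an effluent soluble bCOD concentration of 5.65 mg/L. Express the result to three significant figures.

θ_c ≈ 16.5 d

At the target effluent, Y k S/(K_s+S) = 0.442×5.44×5.65/78.75 = 0.1725 d⁻¹.
Then 1/θ_c = μ − k_d = 0.1725 − 0.112 = 0.06051 d⁻¹, giving θ_c = 16.53 d.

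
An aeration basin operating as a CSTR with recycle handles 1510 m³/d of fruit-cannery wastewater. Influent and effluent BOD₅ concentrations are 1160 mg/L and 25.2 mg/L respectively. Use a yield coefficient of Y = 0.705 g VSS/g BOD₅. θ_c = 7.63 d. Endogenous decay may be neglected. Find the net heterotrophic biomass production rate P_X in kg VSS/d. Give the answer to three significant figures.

No decay correction is needed, so Y_obs = Y = 0.705.
Q·(S₀ − S) = 1510 × (1160 − 25.2) × 10⁻³ = 1714 kg/d removed.
Biomass produced: P_X = Y_obs·Q·ΔS = 0.7050 × 1714 ≈ 1208 kg VSS/d.

P_X ≈ 1210 kg VSS/d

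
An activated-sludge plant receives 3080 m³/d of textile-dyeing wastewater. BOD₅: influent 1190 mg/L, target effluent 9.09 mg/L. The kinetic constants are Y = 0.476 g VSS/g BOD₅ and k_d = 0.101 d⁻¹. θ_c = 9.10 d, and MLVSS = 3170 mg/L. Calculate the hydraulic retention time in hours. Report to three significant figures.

From the SRT design equation V = Y Q (S₀−S) θ_c / [X (1 + k_d θ_c)] = 0.476 × 3080 × (1190 − 9.09) × 9.10 / [3170 × (1 + 0.101 × 9.10)] = 1.58×10^7 / 6084 = 2590 m³.
HRT = V/Q = 2590 m³ / 3080 m³·d⁻¹ = 0.8408 d × 24 = 20.18 h.

τ ≈ 20.2 h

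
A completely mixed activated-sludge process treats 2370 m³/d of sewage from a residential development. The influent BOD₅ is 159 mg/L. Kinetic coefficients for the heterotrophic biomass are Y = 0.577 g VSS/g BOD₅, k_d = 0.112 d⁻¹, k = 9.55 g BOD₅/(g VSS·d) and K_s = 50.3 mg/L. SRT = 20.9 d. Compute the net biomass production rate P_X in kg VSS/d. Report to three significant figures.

Effluent substrate depends only on kinetics and SRT: S = K_s(1 + k_d θ_c) / [θ_c(Yk − k_d) − 1] = 50.3 × (1 + 0.112 × 20.9) / [20.9 × (0.577 × 9.55 − 0.112) − 1] = 168.0 / 111.8 = 1.503 mg/L.
Y_obs = Y / (1 + k_d θ_c) = 0.577 / (1 + 0.112 × 20.9) = 0.577 / 3.341 = 0.1727.
Mass of BOD₅ removed per day: Q(S₀ − S) = 2370 × 157.5 g/m³ = 373.3 kg/d.
Biomass produced: P_X = Y_obs·Q·ΔS = 0.1727 × 373.3 ≈ 64.47 kg VSS/d.

P_X ≈ 64.5 kg VSS/d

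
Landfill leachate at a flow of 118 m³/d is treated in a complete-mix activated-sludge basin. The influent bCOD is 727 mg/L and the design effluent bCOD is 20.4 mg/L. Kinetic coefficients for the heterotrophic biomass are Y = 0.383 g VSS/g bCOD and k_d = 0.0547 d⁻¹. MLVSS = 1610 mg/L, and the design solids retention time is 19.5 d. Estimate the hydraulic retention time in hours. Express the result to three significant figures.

τ ≈ 38.1 h

Steady-state biomass mass balance: V·X·(1 + k_d·θ_c) = Y·Q·(S₀ − S)·θ_c, so V = 0.383 × 118 × (727 − 20.4) × 19.5 / [1610 × (1 + 0.0547 × 19.5)] = 6.23×10^5 / 3327 = 187.2 m³.
Hydraulic retention time τ = V/Q = 187.2 / 118 = 1.586 d = 38.06 h.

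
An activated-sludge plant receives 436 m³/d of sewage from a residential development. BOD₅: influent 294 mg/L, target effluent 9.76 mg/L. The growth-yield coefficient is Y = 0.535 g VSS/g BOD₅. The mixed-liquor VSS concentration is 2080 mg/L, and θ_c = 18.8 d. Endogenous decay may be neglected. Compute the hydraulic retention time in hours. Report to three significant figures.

Biomass mass balance (decay neglected): V·X = Y·Q·(S₀ − S)·θ_c, so V = 0.535 × 436 × (294 − 9.76) × 18.8 / 2080 = 599.3 m³.
HRT = V/Q = 599.3 m³ / 436 m³·d⁻¹ = 1.374 d × 24 = 32.99 h.

τ ≈ 33.0 h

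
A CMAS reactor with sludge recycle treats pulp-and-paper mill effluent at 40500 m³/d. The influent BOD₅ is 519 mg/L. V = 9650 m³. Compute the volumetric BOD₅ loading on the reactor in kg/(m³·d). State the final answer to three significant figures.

L_v ≈ 2.18 kg BOD₅/(m³·d)

L_v = Q S₀ / V = 40500 × 519 × 10⁻³ / 9650 = 2.178 kg/(m³·d).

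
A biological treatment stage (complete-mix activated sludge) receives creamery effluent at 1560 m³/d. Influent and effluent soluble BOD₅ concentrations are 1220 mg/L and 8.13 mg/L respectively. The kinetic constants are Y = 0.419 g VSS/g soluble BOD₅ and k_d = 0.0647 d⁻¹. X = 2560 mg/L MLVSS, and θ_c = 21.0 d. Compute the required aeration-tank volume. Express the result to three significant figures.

Steady-state biomass mass balance: V·X·(1 + k_d·θ_c) = Y·Q·(S₀ − S)·θ_c, so V = 0.419 × 1560 × (1220 − 8.13) × 21.0 / [2560 × (1 + 0.0647 × 21.0)] = 1.66×10^7 / 6038 = 2755 m³.

V ≈ 2750 m³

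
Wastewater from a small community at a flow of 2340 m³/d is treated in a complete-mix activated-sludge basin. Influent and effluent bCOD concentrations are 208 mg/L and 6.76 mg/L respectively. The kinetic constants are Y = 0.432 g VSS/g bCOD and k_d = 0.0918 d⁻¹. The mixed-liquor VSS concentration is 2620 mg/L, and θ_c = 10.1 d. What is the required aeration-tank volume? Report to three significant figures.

V ≈ 407 m³

Rearranging the biomass balance for a CMAS with decay, V = Y·Q·ΔS·θ_c / [X·(1+k_d θ_c)] = 0.432 × 2340 × (208 − 6.76) × 10.1 / [2620 × (1 + 0.0918 × 10.1)] = 2.05×10^6 / 5049 = 406.9 m³.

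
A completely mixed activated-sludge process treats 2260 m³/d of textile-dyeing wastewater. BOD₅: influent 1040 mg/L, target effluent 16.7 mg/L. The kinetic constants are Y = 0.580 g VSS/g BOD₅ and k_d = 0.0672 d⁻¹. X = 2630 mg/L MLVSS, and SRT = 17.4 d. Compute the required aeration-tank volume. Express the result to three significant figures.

Steady-state biomass mass balance: V·X·(1 + k_d·θ_c) = Y·Q·(S₀ − S)·θ_c, so V = 0.580 × 2260 × (1040 − 16.7) × 17.4 / [2630 × (1 + 0.0672 × 17.4)] = 2.33×10^7 / 5705 = 4091 m³.

V ≈ 4090 m³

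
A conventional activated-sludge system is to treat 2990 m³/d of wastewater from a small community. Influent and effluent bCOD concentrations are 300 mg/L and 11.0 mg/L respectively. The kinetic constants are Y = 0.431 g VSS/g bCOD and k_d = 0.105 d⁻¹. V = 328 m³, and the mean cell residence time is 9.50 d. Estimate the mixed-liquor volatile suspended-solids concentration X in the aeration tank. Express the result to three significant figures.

From V·X·(1 + k_d·θ_c) = Y·Q·(S₀ − S)·θ_c: X = 0.431 × 2990 × (300 − 11.0) × 9.50 / [328 × (1 + 0.105 × 9.50)] = 5400 mg/L.

X ≈ 5400 mg/L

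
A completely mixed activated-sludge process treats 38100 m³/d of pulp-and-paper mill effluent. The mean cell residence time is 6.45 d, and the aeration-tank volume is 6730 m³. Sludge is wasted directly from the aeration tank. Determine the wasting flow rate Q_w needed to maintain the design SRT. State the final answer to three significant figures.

For wasting at MLVSS concentration, Q_w = V/θ_c = 6730/6.45 = 1043 m³/d.

Q_w ≈ 1040 m³/d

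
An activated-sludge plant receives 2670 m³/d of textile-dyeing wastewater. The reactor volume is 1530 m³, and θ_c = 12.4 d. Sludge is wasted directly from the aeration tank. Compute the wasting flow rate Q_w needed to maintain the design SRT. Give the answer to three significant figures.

With mixed-liquor wasting, θ_c = V/Q_w, so Q_w = V/θ_c = 1530/12.4 = 123.4 m³/d.

Q_w ≈ 123 m³/d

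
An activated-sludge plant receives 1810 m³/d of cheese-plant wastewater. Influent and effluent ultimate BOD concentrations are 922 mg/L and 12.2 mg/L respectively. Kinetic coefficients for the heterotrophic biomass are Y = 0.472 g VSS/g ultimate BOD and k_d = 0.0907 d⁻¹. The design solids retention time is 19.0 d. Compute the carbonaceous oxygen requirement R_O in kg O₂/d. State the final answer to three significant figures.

R_O ≈ 1240 kg O₂/d

Correct the yield for decay: Y_obs = Y/(1 + k_d θ_c) = 0.472 / (1 + 0.0907 × 19.0) = 0.472 / 2.723 = 0.1733.
Mass of ultimate BOD removed per day: Q(S₀ − S) = 1810 × 909.8 g/m³ = 1647 kg/d.
P_X = Y_obs·Q·(S₀ − S) = 0.1733 × 1647 = 285.4 kg VSS/d.
Carbonaceous O₂ demand = substrate oxidised − cell-mass equivalent = 1647 − 1.42 × 285.4 = 1241 kg O₂/d.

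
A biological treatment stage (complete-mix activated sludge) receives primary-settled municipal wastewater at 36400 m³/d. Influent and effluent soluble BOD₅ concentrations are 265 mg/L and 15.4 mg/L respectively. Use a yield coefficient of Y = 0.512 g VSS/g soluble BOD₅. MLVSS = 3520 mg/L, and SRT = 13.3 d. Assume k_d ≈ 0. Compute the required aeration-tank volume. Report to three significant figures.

V·X = Y·Q·ΔS·θ_c gives V = 0.512 × 36400 × (265 − 15.4) × 13.3 / 3520 = 17576 m³.

V ≈ 17600 m³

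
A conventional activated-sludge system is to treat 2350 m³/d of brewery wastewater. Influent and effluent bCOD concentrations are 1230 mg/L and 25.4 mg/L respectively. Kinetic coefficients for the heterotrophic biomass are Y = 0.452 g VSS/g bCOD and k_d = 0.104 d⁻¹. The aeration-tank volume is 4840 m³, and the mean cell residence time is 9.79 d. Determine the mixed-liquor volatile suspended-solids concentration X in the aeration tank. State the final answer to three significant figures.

From V·X·(1 + k_d·θ_c) = Y·Q·(S₀ − S)·θ_c: X = 0.452 × 2350 × (1230 − 25.4) × 9.79 / [4840 × (1 + 0.104 × 9.79)] = 1282 mg/L.

X ≈ 1280 mg/L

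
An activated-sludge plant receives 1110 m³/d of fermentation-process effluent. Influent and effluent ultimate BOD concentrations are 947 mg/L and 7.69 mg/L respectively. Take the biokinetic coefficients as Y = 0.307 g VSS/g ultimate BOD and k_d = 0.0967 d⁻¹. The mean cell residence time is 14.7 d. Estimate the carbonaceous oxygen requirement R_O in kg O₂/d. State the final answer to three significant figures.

R_O ≈ 855 kg O₂/d

The observed yield is Y_obs = Y/(1 + k_d·θ_c) = 0.307 / (1 + 0.0967 × 14.7) = 0.307 / 2.421 = 0.1268 g VSS per g ultimate BOD removed.
Q·(S₀ − S) = 1110 × (947 − 7.69) × 10⁻³ = 1043 kg/d removed.
Net sludge production P_X = 0.1268 × 1043 = 132.2 kg VSS/d.
R_O = Q·ΔS − 1.42 P_X = 1043 − 187.7 = 854.9 kg O₂/d.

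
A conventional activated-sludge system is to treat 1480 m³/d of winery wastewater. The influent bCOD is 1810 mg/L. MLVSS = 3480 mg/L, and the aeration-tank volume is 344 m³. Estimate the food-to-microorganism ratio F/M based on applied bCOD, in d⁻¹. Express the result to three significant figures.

F/M ≈ 2.24 d⁻¹

Food-to-microorganism ratio F/M = Q S₀ / (V X) = 1480 × 1810 / (344.0 × 3480) = 2.238 d⁻¹.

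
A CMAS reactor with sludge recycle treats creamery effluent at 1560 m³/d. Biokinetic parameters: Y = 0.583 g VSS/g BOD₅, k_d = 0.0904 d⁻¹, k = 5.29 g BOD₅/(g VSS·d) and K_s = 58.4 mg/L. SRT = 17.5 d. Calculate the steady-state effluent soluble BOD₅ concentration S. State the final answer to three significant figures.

S ≈ 2.93 mg/L

From the Monod/SRT balance for a CMAS, S = K_s·(1+k_d θ_c)/[θ_c·(Y k − k_d) − 1] = 58.4 × (1 + 0.0904 × 17.5) / [17.5 × (0.583 × 5.29 − 0.0904) − 1] = 150.8 / 51.39 = 2.934 mg/L.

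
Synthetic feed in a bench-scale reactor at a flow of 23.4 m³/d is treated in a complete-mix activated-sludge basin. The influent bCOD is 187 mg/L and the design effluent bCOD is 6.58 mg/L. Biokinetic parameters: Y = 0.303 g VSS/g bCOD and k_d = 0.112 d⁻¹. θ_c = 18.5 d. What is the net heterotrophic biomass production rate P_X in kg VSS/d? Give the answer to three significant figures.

P_X ≈ 0.416 kg VSS/d

Y_obs = Y / (1 + k_d θ_c) = 0.303 / (1 + 0.112 × 18.5) = 0.303 / 3.072 = 0.09863.
Mass of bCOD removed per day: Q(S₀ − S) = 23.4 × 180.4 g/m³ = 4.222 kg/d.
Biomass produced: P_X = Y_obs·Q·ΔS = 0.09863 × 4.222 ≈ 0.4164 kg VSS/d.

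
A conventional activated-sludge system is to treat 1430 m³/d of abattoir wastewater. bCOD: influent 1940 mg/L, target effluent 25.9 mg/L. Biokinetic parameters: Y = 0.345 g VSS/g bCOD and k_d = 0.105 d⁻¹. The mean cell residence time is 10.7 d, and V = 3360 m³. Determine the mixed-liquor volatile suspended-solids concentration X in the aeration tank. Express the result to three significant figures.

X ≈ 1420 mg/L

X = Y·Q·ΔS·θ_c / [V·(1 + k_d θ_c)] = 0.345 × 1430 × (1940 − 25.9) × 10.7 / [3360 × (1 + 0.105 × 10.7)] = 1416 mg/L.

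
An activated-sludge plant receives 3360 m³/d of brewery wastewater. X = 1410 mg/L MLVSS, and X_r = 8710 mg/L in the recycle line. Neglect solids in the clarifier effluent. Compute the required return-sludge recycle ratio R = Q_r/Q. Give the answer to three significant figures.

R = Q_r/Q = X/(X_r − X) = 1410 / (8710 − 1410) = 0.1932.

R ≈ 0.193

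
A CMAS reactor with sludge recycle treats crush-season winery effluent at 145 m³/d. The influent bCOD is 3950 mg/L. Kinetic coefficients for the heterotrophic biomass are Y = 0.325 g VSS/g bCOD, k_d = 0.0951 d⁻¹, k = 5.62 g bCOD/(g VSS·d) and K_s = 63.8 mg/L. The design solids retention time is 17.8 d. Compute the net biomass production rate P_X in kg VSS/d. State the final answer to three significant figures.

P_X ≈ 69.0 kg VSS/d

Effluent substrate depends only on kinetics and SRT: S = K_s(1 + k_d θ_c) / [θ_c(Yk − k_d) − 1] = 63.8 × (1 + 0.0951 × 17.8) / [17.8 × (0.325 × 5.62 − 0.0951) − 1] = 171.8 / 29.82 = 5.761 mg/L.
Correct the yield for decay: Y_obs = Y/(1 + k_d θ_c) = 0.325 / (1 + 0.0951 × 17.8) = 0.325 / 2.693 = 0.1207.
Q·(S₀ − S) = 145 × (3950 − 5.76) × 10⁻³ = 571.9 kg/d removed.
P_X = Y_obs · Q(S₀ − S) = 0.1207 × 571.9 = 69.03 kg VSS/d.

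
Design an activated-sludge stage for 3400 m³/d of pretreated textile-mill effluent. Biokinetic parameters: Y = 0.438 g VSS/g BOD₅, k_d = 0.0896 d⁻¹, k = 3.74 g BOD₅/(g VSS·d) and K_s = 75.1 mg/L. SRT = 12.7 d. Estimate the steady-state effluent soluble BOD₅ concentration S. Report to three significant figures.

Effluent substrate depends only on kinetics and SRT: S = K_s(1 + k_d θ_c) / [θ_c(Yk − k_d) − 1] = 75.1 × (1 + 0.0896 × 12.7) / [12.7 × (0.438 × 3.74 − 0.0896) − 1] = 160.6 / 18.67 = 8.602 mg/L.

S ≈ 8.60 mg/L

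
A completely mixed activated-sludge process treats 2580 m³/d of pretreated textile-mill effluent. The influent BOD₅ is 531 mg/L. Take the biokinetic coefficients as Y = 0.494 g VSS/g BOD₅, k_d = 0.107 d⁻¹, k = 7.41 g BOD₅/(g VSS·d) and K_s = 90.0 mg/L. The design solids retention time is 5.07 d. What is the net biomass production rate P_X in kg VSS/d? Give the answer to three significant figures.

For a completely mixed reactor with recycle the Lawrence–McCarty relation gives S = K_s·(1 + k_d·θ_c) / [θ_c·(Y·k − k_d) − 1] = 90.0 × (1 + 0.107 × 5.07) / [5.07 × (0.494 × 7.41 − 0.107) − 1] = 138.8 / 17.02 = 8.158 mg/L.
Observed yield with endogenous decay: Y_obs = Y / (1 + k_d·θ_c) = 0.494 / (1 + 0.107 × 5.07) = 0.494 / 1.542 = 0.3203 g VSS/g BOD₅.
Mass of BOD₅ removed per day: Q(S₀ − S) = 2580 × 522.8 g/m³ = 1349 kg/d.
P_X = Y_obs · Q(S₀ − S) = 0.3203 × 1349 = 432.0 kg VSS/d.

P_X ≈ 432 kg VSS/d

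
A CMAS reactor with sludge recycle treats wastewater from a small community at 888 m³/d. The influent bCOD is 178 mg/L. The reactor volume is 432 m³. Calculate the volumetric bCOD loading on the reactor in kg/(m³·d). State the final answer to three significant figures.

L_v ≈ 0.366 kg bCOD/(m³·d)

Applied bCOD load per unit volume = Q·S₀/V = (888 × 178/1000)/432.0 = 0.3659 kg bCOD·m⁻³·d⁻¹.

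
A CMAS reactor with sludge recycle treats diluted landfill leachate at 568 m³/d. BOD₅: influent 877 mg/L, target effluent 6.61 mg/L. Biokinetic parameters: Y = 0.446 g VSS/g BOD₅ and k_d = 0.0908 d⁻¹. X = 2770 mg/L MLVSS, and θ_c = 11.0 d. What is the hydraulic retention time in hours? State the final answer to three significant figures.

τ ≈ 18.5 h

From the SRT design equation V = Y Q (S₀−S) θ_c / [X (1 + k_d θ_c)] = 0.446 × 568 × (877 − 6.61) × 11.0 / [2770 × (1 + 0.0908 × 11.0)] = 2.43×10^6 / 5537 = 438.1 m³.
HRT = V/Q = 438.1 m³ / 568 m³·d⁻¹ = 0.7712 d × 24 = 18.51 h.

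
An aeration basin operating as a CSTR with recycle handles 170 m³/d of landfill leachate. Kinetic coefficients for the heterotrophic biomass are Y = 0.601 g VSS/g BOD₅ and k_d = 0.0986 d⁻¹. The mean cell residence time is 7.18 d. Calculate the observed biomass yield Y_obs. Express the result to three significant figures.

Y_obs ≈ 0.352 g VSS/g BOD₅

Observed yield with endogenous decay: Y_obs = Y / (1 + k_d·θ_c) = 0.601 / (1 + 0.0986 × 7.18) = 0.601 / 1.708 = 0.3519 g VSS/g BOD₅.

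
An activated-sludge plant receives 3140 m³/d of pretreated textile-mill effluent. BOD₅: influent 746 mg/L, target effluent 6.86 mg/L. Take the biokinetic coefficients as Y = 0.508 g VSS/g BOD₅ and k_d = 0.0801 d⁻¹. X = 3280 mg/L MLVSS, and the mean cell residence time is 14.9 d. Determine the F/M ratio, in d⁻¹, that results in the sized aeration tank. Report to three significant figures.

F/M ≈ 0.292 d⁻¹

From the SRT design equation V = Y Q (S₀−S) θ_c / [X (1 + k_d θ_c)] = 0.508 × 3140 × (746 − 6.86) × 14.9 / [3280 × (1 + 0.0801 × 14.9)] = 1.76×10^7 / 7195 = 2442 m³.
F/M = applied load / biomass = Q·S₀/(V·X) = 3140 × 746 / (2442 × 3280) = 0.2925 d⁻¹.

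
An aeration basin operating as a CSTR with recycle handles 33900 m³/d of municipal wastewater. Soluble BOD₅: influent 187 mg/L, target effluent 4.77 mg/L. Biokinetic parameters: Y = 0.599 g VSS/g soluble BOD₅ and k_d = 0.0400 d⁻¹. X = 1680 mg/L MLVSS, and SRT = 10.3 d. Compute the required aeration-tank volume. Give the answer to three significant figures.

V ≈ 16100 m³

Rearranging the biomass balance for a CMAS with decay, V = Y·Q·ΔS·θ_c / [X·(1+k_d θ_c)] = 0.599 × 33900 × (187 − 4.77) × 10.3 / [1680 × (1 + 0.0400 × 10.3)] = 3.81×10^7 / 2372 = 16067 m³.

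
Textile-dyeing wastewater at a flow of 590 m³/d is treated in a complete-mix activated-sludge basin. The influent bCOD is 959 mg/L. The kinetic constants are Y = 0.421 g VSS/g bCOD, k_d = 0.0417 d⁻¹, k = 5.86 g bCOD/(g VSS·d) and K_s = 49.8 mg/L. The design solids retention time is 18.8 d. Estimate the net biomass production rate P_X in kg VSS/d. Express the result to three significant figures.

Effluent substrate depends only on kinetics and SRT: S = K_s(1 + k_d θ_c) / [θ_c(Yk − k_d) − 1] = 49.8 × (1 + 0.0417 × 18.8) / [18.8 × (0.421 × 5.86 − 0.0417) − 1] = 88.84 / 44.60 = 1.992 mg/L.
Observed yield with endogenous decay: Y_obs = Y / (1 + k_d·θ_c) = 0.421 / (1 + 0.0417 × 18.8) = 0.421 / 1.784 = 0.2360 g VSS/g bCOD.
Q·(S₀ − S) = 590 × (959 − 1.99) × 10⁻³ = 564.6 kg/d removed.
Net biomass production P_X = Y_obs × Q·(S₀ − S) = 0.2360 × 564.6 = 133.2 kg VSS/d.

P_X ≈ 133 kg VSS/d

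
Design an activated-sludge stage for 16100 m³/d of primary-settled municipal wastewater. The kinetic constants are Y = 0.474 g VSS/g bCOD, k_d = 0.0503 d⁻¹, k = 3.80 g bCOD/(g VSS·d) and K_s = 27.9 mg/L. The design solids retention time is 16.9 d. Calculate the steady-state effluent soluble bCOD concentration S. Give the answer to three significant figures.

S ≈ 1.81 mg/L

For a completely mixed reactor with recycle the Lawrence–McCarty relation gives S = K_s·(1 + k_d·θ_c) / [θ_c·(Y·k − k_d) − 1] = 27.9 × (1 + 0.0503 × 16.9) / [16.9 × (0.474 × 3.80 − 0.0503) − 1] = 51.62 / 28.59 = 1.805 mg/L.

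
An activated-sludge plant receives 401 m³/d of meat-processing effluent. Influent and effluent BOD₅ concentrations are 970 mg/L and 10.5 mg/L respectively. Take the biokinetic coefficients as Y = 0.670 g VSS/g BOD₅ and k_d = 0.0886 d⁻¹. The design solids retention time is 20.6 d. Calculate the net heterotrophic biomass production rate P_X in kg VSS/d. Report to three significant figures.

Observed yield with endogenous decay: Y_obs = Y / (1 + k_d·θ_c) = 0.670 / (1 + 0.0886 × 20.6) = 0.670 / 2.825 = 0.2372 g VSS/g BOD₅.
Mass of BOD₅ removed per day: Q(S₀ − S) = 401 × 959.5 g/m³ = 384.8 kg/d.
Net biomass production P_X = Y_obs × Q·(S₀ − S) = 0.2372 × 384.8 = 91.25 kg VSS/d.

P_X ≈ 91.2 kg VSS/d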